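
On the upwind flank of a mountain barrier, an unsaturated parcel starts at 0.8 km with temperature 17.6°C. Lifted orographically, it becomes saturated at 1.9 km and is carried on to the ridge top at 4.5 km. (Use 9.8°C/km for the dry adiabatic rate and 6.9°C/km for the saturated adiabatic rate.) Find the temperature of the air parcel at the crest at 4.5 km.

-11.12°C

800–1900 m, dry: Δz = 1.1 km ⇒ ΔT = -10.78°C; T = 6.82°C
1900–4500 m, saturated: Δz = 2.6 km ⇒ ΔT = -17.94°C; T = -11.12°C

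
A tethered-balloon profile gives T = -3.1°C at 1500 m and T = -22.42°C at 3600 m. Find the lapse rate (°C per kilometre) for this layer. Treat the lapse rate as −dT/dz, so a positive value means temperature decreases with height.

9.2°C/km

Γ = −ΔT/Δz = (-3.1 − (-22.42)) / (3600 − 1500) m
  = 19.32°C / 2.1 km = 9.2°C/km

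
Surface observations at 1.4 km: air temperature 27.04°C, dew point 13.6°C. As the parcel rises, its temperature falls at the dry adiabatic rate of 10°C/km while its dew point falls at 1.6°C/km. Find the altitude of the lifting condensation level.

3 km

T and T_d converge at 10 − 1.6 = 8.4°C per km
Height above start = (27.04 − 13.6) / 8.4 = 1.6 km
LCL altitude = 1400 m + 1600 m = 3000 m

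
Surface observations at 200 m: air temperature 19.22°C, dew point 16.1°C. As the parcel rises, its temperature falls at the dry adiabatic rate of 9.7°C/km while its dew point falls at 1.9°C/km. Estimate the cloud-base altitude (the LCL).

T and T_d converge at 9.7 − 1.9 = 7.8°C per km
Height above start = (19.22 − 16.1) / 7.8 = 0.4 km
LCL altitude = 200 m + 400 m = 600 m

600 m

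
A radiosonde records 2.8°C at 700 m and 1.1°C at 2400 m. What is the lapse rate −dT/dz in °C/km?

1°C/km

Γ = −ΔT/Δz = (2.8 − 1.1) / (2400 − 700) m
  = 1.7°C / 1.7 km = 1°C/km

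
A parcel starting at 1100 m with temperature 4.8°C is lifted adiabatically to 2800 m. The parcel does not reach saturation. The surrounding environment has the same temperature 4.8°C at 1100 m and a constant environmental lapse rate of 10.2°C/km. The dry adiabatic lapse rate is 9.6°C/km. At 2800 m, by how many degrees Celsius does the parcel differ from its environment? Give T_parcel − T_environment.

Parcel:
  Dry to 2800 m: -9.6 × 1.7 km = -16.32°C, so T = -11.52°C.
Environment:
  Environment to 2800 m: -10.2 × 1.7 km = -17.34°C, so T = -12.54°C.
T_parcel − T_env = -11.52 − (-12.54) = +1.02°C

+1.02°C (parcel warmer than environment)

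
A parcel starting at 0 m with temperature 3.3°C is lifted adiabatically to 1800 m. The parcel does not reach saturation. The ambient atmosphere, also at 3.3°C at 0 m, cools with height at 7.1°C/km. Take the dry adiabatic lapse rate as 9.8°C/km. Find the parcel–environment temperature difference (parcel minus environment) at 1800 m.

Parcel:
  Dry to 1800 m: -9.8 × 1.8 km = -17.64°C, so T = -14.34°C.
Environment:
  Environment to 1800 m: -7.1 × 1.8 km = -12.78°C, so T = -9.48°C.
T_parcel − T_env = -14.34 − (-9.48) = -4.86°C

-4.86°C (parcel cooler than environment)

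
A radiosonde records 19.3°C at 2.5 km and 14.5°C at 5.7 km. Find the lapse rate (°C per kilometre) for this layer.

Γ = −ΔT/Δz = (19.3 − 14.5) / (5700 − 2500) m
  = 4.8°C / 3.2 km = 1.5°C/km

1.5°C/km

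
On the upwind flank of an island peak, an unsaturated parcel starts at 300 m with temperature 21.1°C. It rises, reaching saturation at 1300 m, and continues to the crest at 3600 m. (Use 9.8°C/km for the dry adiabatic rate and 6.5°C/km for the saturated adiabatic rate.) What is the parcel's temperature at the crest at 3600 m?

-3.65°C

300–1300 m, dry: Δz = 1 km ⇒ ΔT = -9.8°C; T = 11.3°C
1300–3600 m, saturated: Δz = 2.3 km ⇒ ΔT = -14.95°C; T = -3.65°C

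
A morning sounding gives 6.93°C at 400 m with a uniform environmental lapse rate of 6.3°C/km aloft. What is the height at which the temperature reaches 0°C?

Height above start = (6.93 − 0) / 6.3 = 1.1 km
Altitude = 400 m + 1100 m = 1500 m

1500 m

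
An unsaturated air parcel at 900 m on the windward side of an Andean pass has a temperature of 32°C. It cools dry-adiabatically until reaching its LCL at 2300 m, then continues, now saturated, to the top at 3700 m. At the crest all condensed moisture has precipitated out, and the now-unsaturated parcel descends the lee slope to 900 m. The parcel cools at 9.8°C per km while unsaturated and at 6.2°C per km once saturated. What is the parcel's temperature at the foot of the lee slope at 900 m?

37.04°C

900 → 2300 m (dry, 9.8°C/km): ΔT = -9.8 × 1.4 = -13.72°C → T = 18.28°C
2300 → 3700 m (saturated, 6.2°C/km): ΔT = -6.2 × 1.4 = -8.68°C → T = 9.6°C
3700 → 900 m (dry descent, 9.8°C/km): ΔT = +9.8 × 2.8 = +27.44°C → T = 37.04°C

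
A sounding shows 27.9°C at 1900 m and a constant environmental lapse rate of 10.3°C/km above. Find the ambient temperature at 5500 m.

1900 → 5500 m (environmental, 10.3°C/km): ΔT = -10.3 × 3.6 = -37.08°C → T = -9.18°C

-9.18°C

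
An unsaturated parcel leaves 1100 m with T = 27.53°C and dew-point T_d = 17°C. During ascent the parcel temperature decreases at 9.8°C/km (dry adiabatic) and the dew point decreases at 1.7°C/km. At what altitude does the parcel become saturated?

T and T_d converge at 9.8 − 1.7 = 8.1°C per km
Height above start = (27.53 − 17) / 8.1 = 1.3 km
LCL altitude = 1100 m + 1300 m = 2400 m

2400 m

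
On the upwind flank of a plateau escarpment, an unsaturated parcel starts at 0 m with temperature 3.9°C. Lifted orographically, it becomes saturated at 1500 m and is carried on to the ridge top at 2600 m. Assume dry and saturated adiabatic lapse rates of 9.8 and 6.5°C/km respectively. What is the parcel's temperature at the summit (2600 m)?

From 0 m to 1500 m (dry): cools by 9.8 × 1.5 = 14.7°C, giving -10.8°C.
From 1500 m to 2600 m (saturated): cools by 6.5 × 1.1 = 7.15°C, giving -17.95°C.

-17.95°C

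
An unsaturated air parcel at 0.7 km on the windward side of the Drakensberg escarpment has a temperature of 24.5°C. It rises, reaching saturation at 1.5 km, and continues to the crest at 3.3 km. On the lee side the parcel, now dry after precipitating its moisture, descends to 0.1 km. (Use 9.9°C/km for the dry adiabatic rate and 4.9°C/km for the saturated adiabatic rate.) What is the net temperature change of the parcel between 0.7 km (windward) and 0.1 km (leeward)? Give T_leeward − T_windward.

Dry to 1500 m: -9.9 × 0.8 km = -7.92°C, so T = 16.58°C.
Saturated to 3300 m: -4.9 × 1.8 km = -8.82°C, so T = 7.76°C.
Dry descent to 100 m: +9.9 × 3.2 km = +31.68°C, so T = 39.44°C.
Net change vs windward start: 39.44 − 24.5 = +14.94°C

+14.94°C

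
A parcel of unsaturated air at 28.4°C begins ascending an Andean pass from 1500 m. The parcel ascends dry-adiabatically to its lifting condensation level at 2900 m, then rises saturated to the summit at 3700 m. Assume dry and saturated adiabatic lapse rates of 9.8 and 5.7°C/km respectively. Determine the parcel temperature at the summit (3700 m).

1500 → 2900 m (dry, 9.8°C/km): ΔT = -9.8 × 1.4 = -13.72°C → T = 14.68°C
2900 → 3700 m (saturated, 5.7°C/km): ΔT = -5.7 × 0.8 = -4.56°C → T = 10.12°C

10.12°C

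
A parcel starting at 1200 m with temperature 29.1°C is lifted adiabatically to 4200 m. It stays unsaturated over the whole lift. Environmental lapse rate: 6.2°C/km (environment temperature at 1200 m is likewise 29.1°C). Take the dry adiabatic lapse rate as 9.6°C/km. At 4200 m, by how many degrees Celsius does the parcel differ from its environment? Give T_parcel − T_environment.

-10.2°C (parcel cooler than environment)

Parcel:
  1200 → 4200 m (dry, 9.6°C/km): ΔT = -9.6 × 3 = -28.8°C → T = 0.3°C
Environment:
  1200 → 4200 m (environment, 6.2°C/km): ΔT = -6.2 × 3 = -18.6°C → T = 10.5°C
T_parcel − T_env = 0.3 − 10.5 = -10.2°C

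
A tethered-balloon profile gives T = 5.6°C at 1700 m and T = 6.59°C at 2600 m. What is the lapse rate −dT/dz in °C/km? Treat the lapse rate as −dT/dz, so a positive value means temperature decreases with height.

-1.1°C/km

Γ = −ΔT/Δz = (5.6 − 6.59) / (2600 − 1700) m
  = -0.99°C / 0.9 km = -1.1°C/km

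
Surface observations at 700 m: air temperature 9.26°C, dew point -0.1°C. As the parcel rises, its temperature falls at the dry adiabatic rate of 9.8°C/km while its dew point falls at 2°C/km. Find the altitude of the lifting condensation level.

T and T_d converge at 9.8 − 2 = 7.8°C per km
Height above start = (9.26 − (-0.1)) / 7.8 = 1.2 km
LCL altitude = 700 m + 1200 m = 1900 m

1900 m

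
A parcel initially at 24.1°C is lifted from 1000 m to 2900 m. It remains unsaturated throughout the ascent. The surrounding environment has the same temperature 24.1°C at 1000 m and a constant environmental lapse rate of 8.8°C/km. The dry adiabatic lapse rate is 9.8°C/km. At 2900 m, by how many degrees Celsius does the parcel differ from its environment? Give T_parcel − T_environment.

Parcel:
  From 1000 m to 2900 m (dry): cools by 9.8 × 1.9 = 18.62°C, giving 5.48°C.
Environment:
  From 1000 m to 2900 m (environment): cools by 8.8 × 1.9 = 16.72°C, giving 7.38°C.
T_parcel − T_env = 5.48 − 7.38 = -1.9°C

-1.9°C (parcel cooler than environment)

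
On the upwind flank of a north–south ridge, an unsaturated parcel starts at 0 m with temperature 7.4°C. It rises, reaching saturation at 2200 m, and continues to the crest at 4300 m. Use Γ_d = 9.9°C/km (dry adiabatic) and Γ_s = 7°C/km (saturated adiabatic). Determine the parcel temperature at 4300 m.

0–2200 m, dry: Δz = 2.2 km ⇒ ΔT = -21.78°C; T = -14.38°C
2200–4300 m, saturated: Δz = 2.1 km ⇒ ΔT = -14.7°C; T = -29.08°C

-29.08°C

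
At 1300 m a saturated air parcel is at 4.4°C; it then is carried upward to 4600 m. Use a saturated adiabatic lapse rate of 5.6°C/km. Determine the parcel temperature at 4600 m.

-14.08°C

From 1300 m to 4600 m (saturated adiabatic): cools by 5.6 × 3.3 = 18.48°C, giving -14.08°C.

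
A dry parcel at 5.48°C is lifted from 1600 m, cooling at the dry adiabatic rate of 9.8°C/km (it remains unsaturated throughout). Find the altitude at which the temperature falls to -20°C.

Height above start = (5.48 − (-20)) / 9.8 = 2.6 km
Altitude = 1600 m + 2600 m = 4200 m

4200 m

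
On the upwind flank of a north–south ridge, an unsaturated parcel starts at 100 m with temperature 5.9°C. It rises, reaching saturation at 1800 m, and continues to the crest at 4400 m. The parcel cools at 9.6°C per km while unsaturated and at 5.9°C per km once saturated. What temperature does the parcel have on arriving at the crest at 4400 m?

From 100 m to 1800 m (dry): cools by 9.6 × 1.7 = 16.32°C, giving -10.42°C.
From 1800 m to 4400 m (saturated): cools by 5.9 × 2.6 = 15.34°C, giving -25.76°C.

-25.76°C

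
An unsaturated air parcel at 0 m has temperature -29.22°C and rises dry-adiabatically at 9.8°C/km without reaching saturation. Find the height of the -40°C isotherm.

1100 m

Height above start = (-29.22 − (-40)) / 9.8 = 1.1 km
Altitude = 0 m + 1100 m = 1100 m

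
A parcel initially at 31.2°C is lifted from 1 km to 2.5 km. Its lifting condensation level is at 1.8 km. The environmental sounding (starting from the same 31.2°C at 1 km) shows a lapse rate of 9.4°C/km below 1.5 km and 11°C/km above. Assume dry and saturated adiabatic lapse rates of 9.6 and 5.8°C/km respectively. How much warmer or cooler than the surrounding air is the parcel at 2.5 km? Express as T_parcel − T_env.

Parcel:
  1000 → 1800 m (dry, 9.6°C/km): ΔT = -9.6 × 0.8 = -7.68°C → T = 23.52°C
  1800 → 2500 m (saturated, 5.8°C/km): ΔT = -5.8 × 0.7 = -4.06°C → T = 19.46°C
Environment:
  1000 → 1500 m (environment, lower layer, 9.4°C/km): ΔT = -9.4 × 0.5 = -4.7°C → T = 26.5°C
  1500 → 2500 m (environment, upper layer, 11°C/km): ΔT = -11 × 1 = -11°C → T = 15.5°C
T_parcel − T_env = 19.46 − 15.5 = +3.96°C

+3.96°C (parcel warmer than environment)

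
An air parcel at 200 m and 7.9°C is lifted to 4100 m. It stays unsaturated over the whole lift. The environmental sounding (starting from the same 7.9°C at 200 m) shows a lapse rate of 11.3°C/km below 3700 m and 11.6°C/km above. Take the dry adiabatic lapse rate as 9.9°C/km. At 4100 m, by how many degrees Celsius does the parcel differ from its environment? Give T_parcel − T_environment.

+5.58°C (parcel warmer than environment)

Parcel:
  Dry to 4100 m: -9.9 × 3.9 km = -38.61°C, so T = -30.71°C.
Environment:
  Environment, lower layer to 3700 m: -11.3 × 3.5 km = -39.55°C, so T = -31.65°C.
  Environment, upper layer to 4100 m: -11.6 × 0.4 km = -4.64°C, so T = -36.29°C.
T_parcel − T_env = -30.71 − (-36.29) = +5.58°C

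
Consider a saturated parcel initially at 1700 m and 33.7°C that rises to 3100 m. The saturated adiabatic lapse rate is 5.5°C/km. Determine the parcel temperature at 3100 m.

26°C

1700–3100 m, saturated adiabatic: Δz = 1.4 km ⇒ ΔT = -7.7°C; T = 26°C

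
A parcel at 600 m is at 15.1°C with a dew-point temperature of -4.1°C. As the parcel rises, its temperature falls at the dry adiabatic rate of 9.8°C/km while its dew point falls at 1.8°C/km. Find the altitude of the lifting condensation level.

T and T_d converge at 9.8 − 1.8 = 8°C per km
Height above start = (15.1 − (-4.1)) / 8 = 2.4 km
LCL altitude = 600 m + 2400 m = 3000 m

3000 m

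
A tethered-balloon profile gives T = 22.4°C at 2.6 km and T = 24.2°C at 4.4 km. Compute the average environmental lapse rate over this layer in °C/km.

-1°C/km

Γ = −ΔT/Δz = (22.4 − 24.2) / (4400 − 2600) m
  = -1.8°C / 1.8 km = -1°C/km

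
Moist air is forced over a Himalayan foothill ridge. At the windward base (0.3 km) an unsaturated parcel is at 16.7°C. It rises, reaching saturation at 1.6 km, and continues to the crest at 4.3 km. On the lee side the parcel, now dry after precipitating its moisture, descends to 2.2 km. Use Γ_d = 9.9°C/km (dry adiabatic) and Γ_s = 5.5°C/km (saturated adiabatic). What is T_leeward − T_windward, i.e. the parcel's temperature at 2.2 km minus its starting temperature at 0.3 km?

Dry to 1600 m: -9.9 × 1.3 km = -12.87°C, so T = 3.83°C.
Saturated to 4300 m: -5.5 × 2.7 km = -14.85°C, so T = -11.02°C.
Dry descent to 2200 m: +9.9 × 2.1 km = +20.79°C, so T = 9.77°C.
Net change vs windward start: 9.77 − 16.7 = -6.93°C

-6.93°C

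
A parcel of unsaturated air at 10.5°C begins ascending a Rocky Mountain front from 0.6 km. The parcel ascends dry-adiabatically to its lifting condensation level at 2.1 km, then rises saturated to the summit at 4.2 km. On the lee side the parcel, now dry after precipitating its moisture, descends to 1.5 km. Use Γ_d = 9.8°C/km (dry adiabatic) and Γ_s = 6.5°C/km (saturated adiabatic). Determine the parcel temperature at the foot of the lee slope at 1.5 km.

8.61°C

600–2100 m, dry: Δz = 1.5 km ⇒ ΔT = -14.7°C; T = -4.2°C
2100–4200 m, saturated: Δz = 2.1 km ⇒ ΔT = -13.65°C; T = -17.85°C
4200–1500 m, dry descent: Δz = 2.7 km ⇒ ΔT = +26.46°C; T = 8.61°C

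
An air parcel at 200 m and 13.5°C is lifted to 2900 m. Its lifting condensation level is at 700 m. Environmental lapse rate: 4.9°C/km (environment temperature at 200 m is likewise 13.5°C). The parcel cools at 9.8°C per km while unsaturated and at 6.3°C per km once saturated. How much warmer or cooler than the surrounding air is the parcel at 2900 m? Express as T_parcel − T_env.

-5.53°C (parcel cooler than environment)

Parcel:
  200–700 m, dry: Δz = 0.5 km ⇒ ΔT = -4.9°C; T = 8.6°C
  700–2900 m, saturated: Δz = 2.2 km ⇒ ΔT = -13.86°C; T = -5.26°C
Environment:
  200–2900 m, environment: Δz = 2.7 km ⇒ ΔT = -13.23°C; T = 0.27°C
T_parcel − T_env = -5.26 − 0.27 = -5.53°C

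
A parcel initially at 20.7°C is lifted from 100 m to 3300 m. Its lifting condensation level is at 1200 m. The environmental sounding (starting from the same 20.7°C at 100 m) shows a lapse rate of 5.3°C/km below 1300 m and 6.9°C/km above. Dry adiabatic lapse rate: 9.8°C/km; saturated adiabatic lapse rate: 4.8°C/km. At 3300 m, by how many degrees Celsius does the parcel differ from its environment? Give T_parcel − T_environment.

Parcel:
  100 → 1200 m (dry, 9.8°C/km): ΔT = -9.8 × 1.1 = -10.78°C → T = 9.92°C
  1200 → 3300 m (saturated, 4.8°C/km): ΔT = -4.8 × 2.1 = -10.08°C → T = -0.16°C
Environment:
  100 → 1300 m (environment, lower layer, 5.3°C/km): ΔT = -5.3 × 1.2 = -6.36°C → T = 14.34°C
  1300 → 3300 m (environment, upper layer, 6.9°C/km): ΔT = -6.9 × 2 = -13.8°C → T = 0.54°C
T_parcel − T_env = -0.16 − 0.54 = -0.7°C

-0.7°C (parcel cooler than environment)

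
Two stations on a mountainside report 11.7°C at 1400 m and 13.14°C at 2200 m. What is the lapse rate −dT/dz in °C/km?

-1.8°C/km

Γ = −ΔT/Δz = (11.7 − 13.14) / (2200 − 1400) m
  = -1.44°C / 0.8 km = -1.8°C/km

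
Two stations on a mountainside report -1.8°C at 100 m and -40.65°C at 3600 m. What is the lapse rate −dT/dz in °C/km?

Γ = −ΔT/Δz = (-1.8 − (-40.65)) / (3600 − 100) m
  = 38.85°C / 3.5 km = 11.1°C/km

11.1°C/km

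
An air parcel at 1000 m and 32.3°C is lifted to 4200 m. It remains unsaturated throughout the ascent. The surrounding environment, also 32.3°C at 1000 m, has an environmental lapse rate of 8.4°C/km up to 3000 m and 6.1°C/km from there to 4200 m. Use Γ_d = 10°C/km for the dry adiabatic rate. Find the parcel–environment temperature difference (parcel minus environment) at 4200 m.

-7.88°C (parcel cooler than environment)

Parcel:
  1000–4200 m, dry: Δz = 3.2 km ⇒ ΔT = -32°C; T = 0.3°C
Environment:
  1000–3000 m, environment, lower layer: Δz = 2 km ⇒ ΔT = -16.8°C; T = 15.5°C
  3000–4200 m, environment, upper layer: Δz = 1.2 km ⇒ ΔT = -7.32°C; T = 8.18°C
T_parcel − T_env = 0.3 − 8.18 = -7.88°C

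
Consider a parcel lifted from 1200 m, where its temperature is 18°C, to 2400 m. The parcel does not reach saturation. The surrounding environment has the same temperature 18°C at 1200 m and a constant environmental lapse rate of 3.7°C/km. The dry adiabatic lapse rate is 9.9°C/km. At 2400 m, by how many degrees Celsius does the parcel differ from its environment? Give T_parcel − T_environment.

Parcel:
  1200 → 2400 m (dry, 9.9°C/km): ΔT = -9.9 × 1.2 = -11.88°C → T = 6.12°C
Environment:
  1200 → 2400 m (environment, 3.7°C/km): ΔT = -3.7 × 1.2 = -4.44°C → T = 13.56°C
T_parcel − T_env = 6.12 − 13.56 = -7.44°C

-7.44°C (parcel cooler than environment)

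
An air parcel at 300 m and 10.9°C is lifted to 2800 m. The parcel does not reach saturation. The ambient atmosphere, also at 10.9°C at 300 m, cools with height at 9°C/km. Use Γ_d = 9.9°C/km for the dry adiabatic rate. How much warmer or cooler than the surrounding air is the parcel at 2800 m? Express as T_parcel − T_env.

-2.25°C (parcel cooler than environment)

Parcel:
  300 → 2800 m (dry, 9.9°C/km): ΔT = -9.9 × 2.5 = -24.75°C → T = -13.85°C
Environment:
  300 → 2800 m (environment, 9°C/km): ΔT = -9 × 2.5 = -22.5°C → T = -11.6°C
T_parcel − T_env = -13.85 − (-11.6) = -2.25°C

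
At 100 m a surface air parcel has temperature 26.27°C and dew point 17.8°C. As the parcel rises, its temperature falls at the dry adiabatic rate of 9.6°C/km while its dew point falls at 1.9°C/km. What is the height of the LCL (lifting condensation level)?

T and T_d converge at 9.6 − 1.9 = 7.7°C per km
Height above start = (26.27 − 17.8) / 7.7 = 1.1 km
LCL altitude = 100 m + 1100 m = 1200 m

1200 m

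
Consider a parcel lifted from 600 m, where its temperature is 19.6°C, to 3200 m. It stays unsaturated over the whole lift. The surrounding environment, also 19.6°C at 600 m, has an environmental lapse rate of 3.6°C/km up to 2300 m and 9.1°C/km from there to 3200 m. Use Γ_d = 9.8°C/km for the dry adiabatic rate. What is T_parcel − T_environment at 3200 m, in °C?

Parcel:
  600–3200 m, dry: Δz = 2.6 km ⇒ ΔT = -25.48°C; T = -5.88°C
Environment:
  600–2300 m, environment, lower layer: Δz = 1.7 km ⇒ ΔT = -6.12°C; T = 13.48°C
  2300–3200 m, environment, upper layer: Δz = 0.9 km ⇒ ΔT = -8.19°C; T = 5.29°C
T_parcel − T_env = -5.88 − 5.29 = -11.17°C

-11.17°C (parcel cooler than environment)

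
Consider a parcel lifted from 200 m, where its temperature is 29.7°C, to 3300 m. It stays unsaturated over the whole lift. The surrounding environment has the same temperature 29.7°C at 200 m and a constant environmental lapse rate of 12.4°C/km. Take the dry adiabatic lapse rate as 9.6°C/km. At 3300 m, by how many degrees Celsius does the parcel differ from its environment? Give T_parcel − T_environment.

Parcel:
  From 200 m to 3300 m (dry): cools by 9.6 × 3.1 = 29.76°C, giving -0.06°C.
Environment:
  From 200 m to 3300 m (environment): cools by 12.4 × 3.1 = 38.44°C, giving -8.74°C.
T_parcel − T_env = -0.06 − (-8.74) = +8.68°C

+8.68°C (parcel warmer than environment)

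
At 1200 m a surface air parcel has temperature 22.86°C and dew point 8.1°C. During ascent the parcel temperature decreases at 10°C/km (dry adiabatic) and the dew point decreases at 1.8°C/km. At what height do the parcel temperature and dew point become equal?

T and T_d converge at 10 − 1.8 = 8.2°C per km
Height above start = (22.86 − 8.1) / 8.2 = 1.8 km
LCL altitude = 1200 m + 1800 m = 3000 m

3000 m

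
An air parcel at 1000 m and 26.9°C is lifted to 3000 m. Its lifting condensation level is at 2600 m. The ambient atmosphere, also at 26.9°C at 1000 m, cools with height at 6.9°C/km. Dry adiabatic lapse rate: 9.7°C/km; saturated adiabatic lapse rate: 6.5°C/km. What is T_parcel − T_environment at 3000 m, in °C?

-4.32°C (parcel cooler than environment)

Parcel:
  From 1000 m to 2600 m (dry): cools by 9.7 × 1.6 = 15.52°C, giving 11.38°C.
  From 2600 m to 3000 m (saturated): cools by 6.5 × 0.4 = 2.6°C, giving 8.78°C.
Environment:
  From 1000 m to 3000 m (environment): cools by 6.9 × 2 = 13.8°C, giving 13.1°C.
T_parcel − T_env = 8.78 − 13.1 = -4.32°C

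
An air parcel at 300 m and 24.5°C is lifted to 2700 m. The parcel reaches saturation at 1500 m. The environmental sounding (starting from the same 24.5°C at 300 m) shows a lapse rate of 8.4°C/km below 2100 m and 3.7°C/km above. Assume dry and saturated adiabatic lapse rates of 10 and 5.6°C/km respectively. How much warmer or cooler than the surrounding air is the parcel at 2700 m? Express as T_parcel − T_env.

Parcel:
  300 → 1500 m (dry, 10°C/km): ΔT = -10 × 1.2 = -12°C → T = 12.5°C
  1500 → 2700 m (saturated, 5.6°C/km): ΔT = -5.6 × 1.2 = -6.72°C → T = 5.78°C
Environment:
  300 → 2100 m (environment, lower layer, 8.4°C/km): ΔT = -8.4 × 1.8 = -15.12°C → T = 9.38°C
  2100 → 2700 m (environment, upper layer, 3.7°C/km): ΔT = -3.7 × 0.6 = -2.22°C → T = 7.16°C
T_parcel − T_env = 5.78 − 7.16 = -1.38°C

-1.38°C (parcel cooler than environment)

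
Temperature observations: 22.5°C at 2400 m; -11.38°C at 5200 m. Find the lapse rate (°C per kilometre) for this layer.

Γ = −ΔT/Δz = (22.5 − (-11.38)) / (5200 − 2400) m
  = 33.88°C / 2.8 km = 12.1°C/km

12.1°C/km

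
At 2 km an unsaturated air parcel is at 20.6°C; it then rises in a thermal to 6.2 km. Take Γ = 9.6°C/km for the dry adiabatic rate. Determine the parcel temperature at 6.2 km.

2000 → 6200 m (dry adiabatic, 9.6°C/km): ΔT = -9.6 × 4.2 = -40.32°C → T = -19.72°C

-19.72°C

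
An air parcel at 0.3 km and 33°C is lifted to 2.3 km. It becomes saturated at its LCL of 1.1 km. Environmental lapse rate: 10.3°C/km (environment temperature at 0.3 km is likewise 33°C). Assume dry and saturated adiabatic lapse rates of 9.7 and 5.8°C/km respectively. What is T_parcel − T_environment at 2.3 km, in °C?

Parcel:
  300–1100 m, dry: Δz = 0.8 km ⇒ ΔT = -7.76°C; T = 25.24°C
  1100–2300 m, saturated: Δz = 1.2 km ⇒ ΔT = -6.96°C; T = 18.28°C
Environment:
  300–2300 m, environment: Δz = 2 km ⇒ ΔT = -20.6°C; T = 12.4°C
T_parcel − T_env = 18.28 − 12.4 = +5.88°C

+5.88°C (parcel warmer than environment)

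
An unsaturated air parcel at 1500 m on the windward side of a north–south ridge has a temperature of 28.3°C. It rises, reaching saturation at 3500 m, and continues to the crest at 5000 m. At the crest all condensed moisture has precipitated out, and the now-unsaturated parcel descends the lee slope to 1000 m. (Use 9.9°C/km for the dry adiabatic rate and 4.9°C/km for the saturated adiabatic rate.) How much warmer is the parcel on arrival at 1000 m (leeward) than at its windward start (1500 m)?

+12.45°C

Dry to 3500 m: -9.9 × 2 km = -19.8°C, so T = 8.5°C.
Saturated to 5000 m: -4.9 × 1.5 km = -7.35°C, so T = 1.15°C.
Dry descent to 1000 m: +9.9 × 4 km = +39.6°C, so T = 40.75°C.
Net change vs windward start: 40.75 − 28.3 = +12.45°C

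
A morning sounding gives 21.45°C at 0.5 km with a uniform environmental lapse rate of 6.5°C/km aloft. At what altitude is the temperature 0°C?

3.8 km

Height above start = (21.45 − 0) / 6.5 = 3.3 km
Altitude = 500 m + 3300 m = 3800 m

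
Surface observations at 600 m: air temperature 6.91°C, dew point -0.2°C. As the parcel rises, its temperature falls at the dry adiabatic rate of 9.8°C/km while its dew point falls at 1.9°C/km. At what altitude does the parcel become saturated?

1500 m

T and T_d converge at 9.8 − 1.9 = 7.9°C per km
Height above start = (6.91 − (-0.2)) / 7.9 = 0.9 km
LCL altitude = 600 m + 900 m = 1500 m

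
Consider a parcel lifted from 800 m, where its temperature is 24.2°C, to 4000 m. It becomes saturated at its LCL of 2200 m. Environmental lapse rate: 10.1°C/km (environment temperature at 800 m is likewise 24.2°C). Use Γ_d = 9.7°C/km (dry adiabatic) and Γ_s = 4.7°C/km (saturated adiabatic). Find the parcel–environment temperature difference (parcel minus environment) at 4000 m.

Parcel:
  800 → 2200 m (dry, 9.7°C/km): ΔT = -9.7 × 1.4 = -13.58°C → T = 10.62°C
  2200 → 4000 m (saturated, 4.7°C/km): ΔT = -4.7 × 1.8 = -8.46°C → T = 2.16°C
Environment:
  800 → 4000 m (environment, 10.1°C/km): ΔT = -10.1 × 3.2 = -32.32°C → T = -8.12°C
T_parcel − T_env = 2.16 − (-8.12) = +10.28°C

+10.28°C (parcel warmer than environment)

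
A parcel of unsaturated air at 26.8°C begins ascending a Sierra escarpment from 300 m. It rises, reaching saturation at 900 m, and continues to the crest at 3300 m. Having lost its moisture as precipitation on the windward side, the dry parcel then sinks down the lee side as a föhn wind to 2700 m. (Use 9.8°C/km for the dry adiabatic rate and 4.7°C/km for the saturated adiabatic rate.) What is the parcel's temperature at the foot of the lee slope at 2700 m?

300 → 900 m (dry, 9.8°C/km): ΔT = -9.8 × 0.6 = -5.88°C → T = 20.92°C
900 → 3300 m (saturated, 4.7°C/km): ΔT = -4.7 × 2.4 = -11.28°C → T = 9.64°C
3300 → 2700 m (dry descent, 9.8°C/km): ΔT = +9.8 × 0.6 = +5.88°C → T = 15.52°C

15.52°C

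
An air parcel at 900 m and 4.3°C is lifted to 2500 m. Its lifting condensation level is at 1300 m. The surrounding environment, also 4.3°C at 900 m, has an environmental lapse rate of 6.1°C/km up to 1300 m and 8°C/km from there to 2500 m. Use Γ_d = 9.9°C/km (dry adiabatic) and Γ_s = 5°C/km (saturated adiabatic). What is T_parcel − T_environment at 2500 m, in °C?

+2.08°C (parcel warmer than environment)

Parcel:
  900 → 1300 m (dry, 9.9°C/km): ΔT = -9.9 × 0.4 = -3.96°C → T = 0.34°C
  1300 → 2500 m (saturated, 5°C/km): ΔT = -5 × 1.2 = -6°C → T = -5.66°C
Environment:
  900 → 1300 m (environment, lower layer, 6.1°C/km): ΔT = -6.1 × 0.4 = -2.44°C → T = 1.86°C
  1300 → 2500 m (environment, upper layer, 8°C/km): ΔT = -8 × 1.2 = -9.6°C → T = -7.74°C
T_parcel − T_env = -5.66 − (-7.74) = +2.08°C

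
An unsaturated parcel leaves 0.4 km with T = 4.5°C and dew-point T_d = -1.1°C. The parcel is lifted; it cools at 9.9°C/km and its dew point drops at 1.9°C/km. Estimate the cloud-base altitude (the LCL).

1.1 km

T and T_d converge at 9.9 − 1.9 = 8°C per km
Height above start = (4.5 − (-1.1)) / 8 = 0.7 km
LCL altitude = 400 m + 700 m = 1100 m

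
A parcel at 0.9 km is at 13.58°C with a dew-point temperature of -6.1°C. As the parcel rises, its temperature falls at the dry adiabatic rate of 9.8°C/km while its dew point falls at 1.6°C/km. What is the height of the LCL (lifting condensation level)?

3.3 km

T and T_d converge at 9.8 − 1.6 = 8.2°C per km
Height above start = (13.58 − (-6.1)) / 8.2 = 2.4 km
LCL altitude = 900 m + 2400 m = 3300 m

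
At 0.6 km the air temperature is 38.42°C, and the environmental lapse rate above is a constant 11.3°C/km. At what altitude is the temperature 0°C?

4 km

Height above start = (38.42 − 0) / 11.3 = 3.4 km
Altitude = 600 m + 3400 m = 4000 m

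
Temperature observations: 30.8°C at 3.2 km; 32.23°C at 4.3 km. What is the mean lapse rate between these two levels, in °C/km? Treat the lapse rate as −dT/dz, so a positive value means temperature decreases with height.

-1.3°C/km

Γ = −ΔT/Δz = (30.8 − 32.23) / (4300 − 3200) m
  = -1.43°C / 1.1 km = -1.3°C/km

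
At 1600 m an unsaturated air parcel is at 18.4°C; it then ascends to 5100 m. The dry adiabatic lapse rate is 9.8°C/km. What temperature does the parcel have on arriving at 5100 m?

-15.9°C

From 1600 m to 5100 m (dry adiabatic): cools by 9.8 × 3.5 = 34.3°C, giving -15.9°C.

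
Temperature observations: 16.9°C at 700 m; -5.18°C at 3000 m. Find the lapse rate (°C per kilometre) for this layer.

9.6°C/km

Γ = −ΔT/Δz = (16.9 − (-5.18)) / (3000 − 700) m
  = 22.08°C / 2.3 km = 9.6°C/km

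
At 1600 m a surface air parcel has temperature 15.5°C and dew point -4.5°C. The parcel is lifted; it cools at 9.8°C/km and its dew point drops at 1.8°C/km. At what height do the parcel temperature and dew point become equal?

4100 m

T and T_d converge at 9.8 − 1.8 = 8°C per km
Height above start = (15.5 − (-4.5)) / 8 = 2.5 km
LCL altitude = 1600 m + 2500 m = 4100 m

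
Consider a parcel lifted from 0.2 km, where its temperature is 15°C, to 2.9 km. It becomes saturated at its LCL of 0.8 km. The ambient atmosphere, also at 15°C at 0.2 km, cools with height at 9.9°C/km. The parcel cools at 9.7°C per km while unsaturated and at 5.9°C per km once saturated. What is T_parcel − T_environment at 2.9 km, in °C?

Parcel:
  200 → 800 m (dry, 9.7°C/km): ΔT = -9.7 × 0.6 = -5.82°C → T = 9.18°C
  800 → 2900 m (saturated, 5.9°C/km): ΔT = -5.9 × 2.1 = -12.39°C → T = -3.21°C
Environment:
  200 → 2900 m (environment, 9.9°C/km): ΔT = -9.9 × 2.7 = -26.73°C → T = -11.73°C
T_parcel − T_env = -3.21 − (-11.73) = +8.52°C

+8.52°C (parcel warmer than environment)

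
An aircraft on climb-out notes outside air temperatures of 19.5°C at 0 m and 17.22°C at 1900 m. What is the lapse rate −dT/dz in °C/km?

Γ = −ΔT/Δz = (19.5 − 17.22) / (1900 − 0) m
  = 2.28°C / 1.9 km = 1.2°C/km

1.2°C/km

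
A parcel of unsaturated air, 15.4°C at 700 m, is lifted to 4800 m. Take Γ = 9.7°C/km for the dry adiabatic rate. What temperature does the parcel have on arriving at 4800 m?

-24.37°C

700–4800 m, dry adiabatic: Δz = 4.1 km ⇒ ΔT = -39.77°C; T = -24.37°C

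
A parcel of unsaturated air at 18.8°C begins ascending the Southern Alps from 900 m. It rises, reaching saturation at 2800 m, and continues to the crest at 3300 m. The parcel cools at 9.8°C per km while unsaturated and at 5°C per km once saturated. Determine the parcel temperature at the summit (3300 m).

-2.32°C

900–2800 m, dry: Δz = 1.9 km ⇒ ΔT = -18.62°C; T = 0.18°C
2800–3300 m, saturated: Δz = 0.5 km ⇒ ΔT = -2.5°C; T = -2.32°C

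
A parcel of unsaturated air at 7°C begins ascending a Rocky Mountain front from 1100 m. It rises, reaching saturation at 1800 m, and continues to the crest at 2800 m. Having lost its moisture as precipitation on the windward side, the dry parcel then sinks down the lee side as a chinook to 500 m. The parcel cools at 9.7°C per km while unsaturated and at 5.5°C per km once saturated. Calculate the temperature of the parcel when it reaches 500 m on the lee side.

17.02°C

1100 → 1800 m (dry, 9.7°C/km): ΔT = -9.7 × 0.7 = -6.79°C → T = 0.21°C
1800 → 2800 m (saturated, 5.5°C/km): ΔT = -5.5 × 1 = -5.5°C → T = -5.29°C
2800 → 500 m (dry descent, 9.7°C/km): ΔT = +9.7 × 2.3 = +22.31°C → T = 17.02°C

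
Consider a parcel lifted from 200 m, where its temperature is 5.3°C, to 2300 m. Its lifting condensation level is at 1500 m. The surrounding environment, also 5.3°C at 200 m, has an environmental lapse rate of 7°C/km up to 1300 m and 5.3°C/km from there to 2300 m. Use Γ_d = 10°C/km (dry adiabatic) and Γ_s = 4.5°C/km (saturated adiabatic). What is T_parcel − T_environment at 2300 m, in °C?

Parcel:
  200 → 1500 m (dry, 10°C/km): ΔT = -10 × 1.3 = -13°C → T = -7.7°C
  1500 → 2300 m (saturated, 4.5°C/km): ΔT = -4.5 × 0.8 = -3.6°C → T = -11.3°C
Environment:
  200 → 1300 m (environment, lower layer, 7°C/km): ΔT = -7 × 1.1 = -7.7°C → T = -2.4°C
  1300 → 2300 m (environment, upper layer, 5.3°C/km): ΔT = -5.3 × 1 = -5.3°C → T = -7.7°C
T_parcel − T_env = -11.3 − (-7.7) = -3.6°C

-3.6°C (parcel cooler than environment)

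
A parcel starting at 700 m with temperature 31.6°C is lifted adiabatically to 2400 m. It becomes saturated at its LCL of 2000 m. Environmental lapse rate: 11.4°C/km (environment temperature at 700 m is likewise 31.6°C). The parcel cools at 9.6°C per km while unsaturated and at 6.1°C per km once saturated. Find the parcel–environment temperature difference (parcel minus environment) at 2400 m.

Parcel:
  From 700 m to 2000 m (dry): cools by 9.6 × 1.3 = 12.48°C, giving 19.12°C.
  From 2000 m to 2400 m (saturated): cools by 6.1 × 0.4 = 2.44°C, giving 16.68°C.
Environment:
  From 700 m to 2400 m (environment): cools by 11.4 × 1.7 = 19.38°C, giving 12.22°C.
T_parcel − T_env = 16.68 − 12.22 = +4.46°C

+4.46°C (parcel warmer than environment)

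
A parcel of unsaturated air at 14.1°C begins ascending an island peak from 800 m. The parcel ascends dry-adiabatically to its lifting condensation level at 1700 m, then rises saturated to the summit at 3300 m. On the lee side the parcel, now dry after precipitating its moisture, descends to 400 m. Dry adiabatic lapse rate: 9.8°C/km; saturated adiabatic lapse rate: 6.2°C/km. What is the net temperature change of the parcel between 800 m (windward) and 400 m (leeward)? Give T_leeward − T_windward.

+9.68°C

800 → 1700 m (dry, 9.8°C/km): ΔT = -9.8 × 0.9 = -8.82°C → T = 5.28°C
1700 → 3300 m (saturated, 6.2°C/km): ΔT = -6.2 × 1.6 = -9.92°C → T = -4.64°C
3300 → 400 m (dry descent, 9.8°C/km): ΔT = +9.8 × 2.9 = +28.42°C → T = 23.78°C
Net change vs windward start: 23.78 − 14.1 = +9.68°C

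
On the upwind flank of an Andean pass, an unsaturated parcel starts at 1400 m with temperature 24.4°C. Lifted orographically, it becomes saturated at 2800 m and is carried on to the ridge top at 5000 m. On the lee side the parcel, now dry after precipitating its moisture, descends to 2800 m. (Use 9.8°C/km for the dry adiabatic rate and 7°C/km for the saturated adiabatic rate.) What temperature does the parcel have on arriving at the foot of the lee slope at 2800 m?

1400 → 2800 m (dry, 9.8°C/km): ΔT = -9.8 × 1.4 = -13.72°C → T = 10.68°C
2800 → 5000 m (saturated, 7°C/km): ΔT = -7 × 2.2 = -15.4°C → T = -4.72°C
5000 → 2800 m (dry descent, 9.8°C/km): ΔT = +9.8 × 2.2 = +21.56°C → T = 16.84°C

16.84°C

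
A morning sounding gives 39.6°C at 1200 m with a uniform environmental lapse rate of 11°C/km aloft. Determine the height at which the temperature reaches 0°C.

4800 m

Height above start = (39.6 − 0) / 11 = 3.6 km
Altitude = 1200 m + 3600 m = 4800 m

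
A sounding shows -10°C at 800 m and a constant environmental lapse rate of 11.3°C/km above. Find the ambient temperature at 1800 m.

-21.3°C

From 800 m to 1800 m (environmental): cools by 11.3 × 1 = 11.3°C, giving -21.3°C.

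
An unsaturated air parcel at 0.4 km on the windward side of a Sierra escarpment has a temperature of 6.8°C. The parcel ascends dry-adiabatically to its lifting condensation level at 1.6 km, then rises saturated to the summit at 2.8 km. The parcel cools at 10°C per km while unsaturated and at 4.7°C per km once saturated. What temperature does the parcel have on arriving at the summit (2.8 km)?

-10.84°C

400–1600 m, dry: Δz = 1.2 km ⇒ ΔT = -12°C; T = -5.2°C
1600–2800 m, saturated: Δz = 1.2 km ⇒ ΔT = -5.64°C; T = -10.84°C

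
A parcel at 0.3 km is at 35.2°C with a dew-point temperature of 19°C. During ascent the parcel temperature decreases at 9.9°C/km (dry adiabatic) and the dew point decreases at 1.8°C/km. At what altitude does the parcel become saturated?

T and T_d converge at 9.9 − 1.8 = 8.1°C per km
Height above start = (35.2 − 19) / 8.1 = 2 km
LCL altitude = 300 m + 2000 m = 2300 m

2.3 km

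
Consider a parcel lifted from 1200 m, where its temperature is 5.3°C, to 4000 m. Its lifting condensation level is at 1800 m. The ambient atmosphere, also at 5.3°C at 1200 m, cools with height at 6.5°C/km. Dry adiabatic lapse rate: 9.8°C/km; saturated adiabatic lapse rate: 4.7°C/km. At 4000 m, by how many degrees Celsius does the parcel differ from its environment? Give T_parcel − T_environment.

+1.98°C (parcel warmer than environment)

Parcel:
  From 1200 m to 1800 m (dry): cools by 9.8 × 0.6 = 5.88°C, giving -0.58°C.
  From 1800 m to 4000 m (saturated): cools by 4.7 × 2.2 = 10.34°C, giving -10.92°C.
Environment:
  From 1200 m to 4000 m (environment): cools by 6.5 × 2.8 = 18.2°C, giving -12.9°C.
T_parcel − T_env = -10.92 − (-12.9) = +1.98°C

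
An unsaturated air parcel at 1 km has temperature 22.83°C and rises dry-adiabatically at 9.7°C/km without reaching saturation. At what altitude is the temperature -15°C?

Height above start = (22.83 − (-15)) / 9.7 = 3.9 km
Altitude = 1000 m + 3900 m = 4900 m

4.9 km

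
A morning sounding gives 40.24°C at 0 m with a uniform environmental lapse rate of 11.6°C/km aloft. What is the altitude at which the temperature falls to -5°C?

3900 m

Height above start = (40.24 − (-5)) / 11.6 = 3.9 km
Altitude = 0 m + 3900 m = 3900 m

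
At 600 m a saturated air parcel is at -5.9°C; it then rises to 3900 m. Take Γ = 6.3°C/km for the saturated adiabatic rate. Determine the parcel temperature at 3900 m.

From 600 m to 3900 m (saturated adiabatic): cools by 6.3 × 3.3 = 20.79°C, giving -26.69°C.

-26.69°C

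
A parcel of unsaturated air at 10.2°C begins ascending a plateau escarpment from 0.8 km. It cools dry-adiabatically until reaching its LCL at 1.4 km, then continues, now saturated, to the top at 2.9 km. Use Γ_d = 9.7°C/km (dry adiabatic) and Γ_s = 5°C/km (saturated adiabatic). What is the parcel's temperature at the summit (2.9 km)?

800–1400 m, dry: Δz = 0.6 km ⇒ ΔT = -5.82°C; T = 4.38°C
1400–2900 m, saturated: Δz = 1.5 km ⇒ ΔT = -7.5°C; T = -3.12°C

-3.12°C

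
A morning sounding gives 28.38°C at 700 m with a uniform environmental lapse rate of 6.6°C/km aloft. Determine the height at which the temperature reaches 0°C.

5000 m

Height above start = (28.38 − 0) / 6.6 = 4.3 km
Altitude = 700 m + 4300 m = 5000 m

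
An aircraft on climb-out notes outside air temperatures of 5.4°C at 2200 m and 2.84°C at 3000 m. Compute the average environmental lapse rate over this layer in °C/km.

3.2°C/km

Γ = −ΔT/Δz = (5.4 − 2.84) / (3000 − 2200) m
  = 2.56°C / 0.8 km = 3.2°C/km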